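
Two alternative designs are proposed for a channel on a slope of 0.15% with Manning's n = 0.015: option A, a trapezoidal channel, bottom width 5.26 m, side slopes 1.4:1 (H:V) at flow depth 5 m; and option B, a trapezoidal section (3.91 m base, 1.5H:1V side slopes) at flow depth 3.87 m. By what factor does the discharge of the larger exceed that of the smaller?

Channel A: With bottom width b = 5.26 m and side slope z = 1.4: A = (b + zy)y = (5.26 + 1.4×5)×5 = 61.3 m²; P = b + 2y√(1+z²) = 5.26 + 2×5×1.72 = 22.46 m. Hydraulic radius R = A/P = 61.3/22.46 = 2.729 m. Q_A = (1/0.015)·61.3·2.729^(2/3)·√0.0015 = 309.1 m³/s.
Channel B: With bottom width b = 3.91 m and side slope z = 1.5: A = (b + zy)y = (3.91 + 1.5×3.87)×3.87 = 37.6 m²; P = b + 2y√(1+z²) = 3.91 + 2×3.87×1.803 = 17.86 m. Hydraulic radius R = A/P = 37.6/17.86 = 2.105 m. Q_B = (1/0.015)·37.6·2.105^(2/3)·√0.0015 = 159.4 m³/s.
The larger discharge is 309.1 m³/s and the smaller is 159.4 m³/s; the ratio is 1.94.

1.94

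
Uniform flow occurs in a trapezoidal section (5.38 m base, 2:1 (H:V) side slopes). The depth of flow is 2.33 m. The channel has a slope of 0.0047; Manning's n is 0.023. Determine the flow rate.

With bottom width b = 5.38 m and side slope z = 2: A = (b + zy)y = (5.38 + 2×2.33)×2.33 = 23.39 m²; P = b + 2y√(1+z²) = 5.38 + 2×2.33×2.236 = 15.8 m.
Hydraulic radius R = A/P = 23.39/15.8 = 1.481 m.
Manning's equation: Q = (1/n) A R^(2/3) S^(1/2) = (1/0.023) × 23.39 × 1.481^(2/3) × 0.0047^(1/2) = 90.6 m³/s.

Q = 90.6 m³/s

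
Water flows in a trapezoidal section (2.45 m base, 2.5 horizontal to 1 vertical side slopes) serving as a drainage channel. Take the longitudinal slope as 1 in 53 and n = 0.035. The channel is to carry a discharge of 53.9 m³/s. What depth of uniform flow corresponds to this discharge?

Manning's equation rearranged: A R^(2/3) = nQ / (1·√S) = 0.035 × 53.9 / (√0.01887) = 13.73.
At y = 2.03 m: A R^(2/3) = 16.68 — too large.
At y = 1.66 m: A R^(2/3) = 10.68 — too small.
At y = 1.86 m: A R^(2/3) = 13.72 — close enough.

y_n = 1.86 m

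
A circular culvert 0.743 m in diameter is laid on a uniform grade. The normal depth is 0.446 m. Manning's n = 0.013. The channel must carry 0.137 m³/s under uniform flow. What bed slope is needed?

For a circular section of diameter D = 0.743 m at depth y = 0.446 m, the central angle is θ = 2 arccos(1 − 2y/D) = 3.545 rad. Then A = (D²/8)(θ − sin θ) = 0.2718 m² and P = Dθ/2 = 1.317 m.
Hydraulic radius R = A/P = 0.2718/1.317 = 0.2063 m.
From Manning's equation, S = [nQ / (1 A R^(2/3))]² = [0.013 × 0.137 / (1 × 0.2718 × 0.2063^(2/3))]² = 0.000352.

S = 0.000352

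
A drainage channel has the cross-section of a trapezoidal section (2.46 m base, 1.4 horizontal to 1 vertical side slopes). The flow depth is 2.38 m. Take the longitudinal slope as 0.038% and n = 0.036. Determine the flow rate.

With bottom width b = 2.46 m and side slope z = 1.4: A = (b + zy)y = (2.46 + 1.4×2.38)×2.38 = 13.78 m²; P = b + 2y√(1+z²) = 2.46 + 2×2.38×1.72 = 10.65 m.
Hydraulic radius R = A/P = 13.78/10.65 = 1.294 m.
Manning's equation: Q = (1/n) A R^(2/3) S^(1/2) = (1/0.036) × 13.78 × 1.294^(2/3) × 0.00038^(1/2) = 8.87 m³/s.

Q = 8.87 m³/s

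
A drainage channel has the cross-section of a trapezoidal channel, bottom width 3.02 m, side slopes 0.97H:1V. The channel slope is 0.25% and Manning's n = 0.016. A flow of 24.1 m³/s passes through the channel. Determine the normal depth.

Manning's equation rearranged: A R^(2/3) = nQ / (1·√S) = 0.016 × 24.1 / (√0.0025) = 7.712.
Trying y = 1.86 m: A R^(2/3) = 9.526 — high.
Trying y = 1.31 m: A R^(2/3) = 5.015 — low.
Trying y = 1.66 m: A R^(2/3) = 7.713 — matches.

y_n = 1.66 m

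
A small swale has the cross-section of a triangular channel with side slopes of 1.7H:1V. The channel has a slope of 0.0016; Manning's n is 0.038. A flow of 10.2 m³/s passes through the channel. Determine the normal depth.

y_n = 2.37 m

Manning's equation rearranged: A R^(2/3) = nQ / (1·√S) = 0.038 × 10.2 / (√0.0016) = 9.69.
Trying y = 2.87 m: A R^(2/3) = 16.13 — over.
Trying y = 2.07 m: A R^(2/3) = 6.75 — short.
Trying y = 2.37 m: A R^(2/3) = 9.684 — ≈ 9.69.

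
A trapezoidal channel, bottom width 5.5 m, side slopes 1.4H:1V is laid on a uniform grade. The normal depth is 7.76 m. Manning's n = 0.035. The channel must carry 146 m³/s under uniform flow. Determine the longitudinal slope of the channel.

With bottom width b = 5.5 m and side slope z = 1.4: A = (b + zy)y = (5.5 + 1.4×7.76)×7.76 = 127 m²; P = b + 2y√(1+z²) = 5.5 + 2×7.76×1.72 = 32.2 m.
Hydraulic radius R = A/P = 127/32.2 = 3.943 m.
From Manning's equation, S = [nQ / (1 A R^(2/3))]² = [0.035 × 146 / (1 × 127 × 3.943^(2/3))]² = 0.00026.

S = 0.00026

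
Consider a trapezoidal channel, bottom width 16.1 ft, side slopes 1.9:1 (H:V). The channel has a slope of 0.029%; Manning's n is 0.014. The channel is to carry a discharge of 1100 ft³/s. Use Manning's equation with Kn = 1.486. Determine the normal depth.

y_n = 7.31 ft

Manning's equation rearranged: A R^(2/3) = nQ / (1.486·√S) = 0.014 × 1100 / (1.486 × √0.00029) = 608.6.
Try y = 6.29 ft: A R^(2/3) = 451.5 — low.
Try y = 7.31 ft: A R^(2/3) = 607.8 — ≈ 608.6.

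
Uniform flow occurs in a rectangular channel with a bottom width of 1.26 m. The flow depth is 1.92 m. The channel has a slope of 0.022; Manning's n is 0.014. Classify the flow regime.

Flow area A = b·y = 1.26 × 1.92 = 2.419 m². Wetted perimeter P = b + 2y = 1.26 + 2×1.92 = 5.1 m.
Hydraulic radius R = A/P = 2.419/5.1 = 0.4744 m.
V = (1/n) R^(2/3) √S = (1/0.014) × 0.4744^(2/3) × √0.022 = 6.444 m/s. Hydraulic depth D_h = A/T = 2.419/1.26 = 1.92 m.
Froude number Fr = V/√(g·D_h) = 6.444/√(9.81×1.92) = 1.48, which is greater than 1, so the flow is supercritical.

supercritical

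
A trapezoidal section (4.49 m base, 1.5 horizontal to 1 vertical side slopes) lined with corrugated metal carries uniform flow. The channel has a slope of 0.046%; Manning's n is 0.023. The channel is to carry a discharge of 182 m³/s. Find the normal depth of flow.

Manning's equation rearranged: A R^(2/3) = nQ / (1·√S) = 0.023 × 182 / (√0.00046) = 195.2.
Trying y = 7.5 m: A R^(2/3) = 284.6 — over.
Trying y = 4.58 m: A R^(2/3) = 95.25 — short.
Trying y = 6.35 m: A R^(2/3) = 195.3 — matches.

y_n = 6.35 m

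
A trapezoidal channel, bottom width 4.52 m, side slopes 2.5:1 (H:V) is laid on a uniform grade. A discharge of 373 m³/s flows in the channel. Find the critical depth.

y_c = 4.57 m

At critical depth, Q² T / (g A³) = 1, i.e. A³/T = Q²/g = 373²/9.81 = 14180.
Try y = 3.64 m: A³/T = 5363 — low.
Try y = 5.13 m: A³/T = 23350 — high.
Try y = 4.57 m: A³/T = 14140 — close enough.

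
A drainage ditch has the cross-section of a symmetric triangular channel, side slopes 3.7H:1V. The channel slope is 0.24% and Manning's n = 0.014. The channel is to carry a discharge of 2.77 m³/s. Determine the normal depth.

y_n = 0.673 m

Manning's equation rearranged: A R^(2/3) = nQ / (1·√S) = 0.014 × 2.77 / (√0.0024) = 0.7916.
At y = 0.586 m: A R^(2/3) = 0.5475 — too small.
At y = 0.764 m: A R^(2/3) = 1.111 — too large.
At y = 0.673 m: A R^(2/3) = 0.7919 — matches.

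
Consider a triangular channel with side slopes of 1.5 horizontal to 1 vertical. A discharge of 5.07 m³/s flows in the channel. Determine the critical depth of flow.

At critical depth, Q² T / (g A³) = 1, i.e. A³/T = Q²/g = 5.07²/9.81 = 2.62.
Try y = 0.943 m: A³/T = 0.8389 — short.
Try y = 1.34 m: A³/T = 4.86 — over.
Try y = 1.18 m: A³/T = 2.574 — matches.

y_c = 1.18 m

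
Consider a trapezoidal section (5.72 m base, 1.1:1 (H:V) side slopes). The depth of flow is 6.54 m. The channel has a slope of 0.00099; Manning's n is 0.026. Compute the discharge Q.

Q = 229 m³/s

With bottom width b = 5.72 m and side slope z = 1.1: A = (b + zy)y = (5.72 + 1.1×6.54)×6.54 = 84.46 m²; P = b + 2y√(1+z²) = 5.72 + 2×6.54×1.487 = 25.16 m.
Hydraulic radius R = A/P = 84.46/25.16 = 3.356 m.
Manning's equation: Q = (1/n) A R^(2/3) S^(1/2) = (1/0.026) × 84.46 × 3.356^(2/3) × 0.00099^(1/2) = 229 m³/s.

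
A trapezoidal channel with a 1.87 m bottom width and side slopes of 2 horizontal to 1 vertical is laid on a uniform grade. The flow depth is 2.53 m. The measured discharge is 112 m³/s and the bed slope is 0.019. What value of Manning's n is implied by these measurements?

n = 0.0261

With bottom width b = 1.87 m and side slope z = 2: A = (b + zy)y = (1.87 + 2×2.53)×2.53 = 17.53 m²; P = b + 2y√(1+z²) = 1.87 + 2×2.53×2.236 = 13.18 m.
Hydraulic radius R = A/P = 17.53/13.18 = 1.33 m.
Rearranging Manning's equation: n = (1/Q) A R^(2/3) S^(1/2) = (1/112) × 17.53 × 1.33^(2/3) × √0.019 = 0.0261.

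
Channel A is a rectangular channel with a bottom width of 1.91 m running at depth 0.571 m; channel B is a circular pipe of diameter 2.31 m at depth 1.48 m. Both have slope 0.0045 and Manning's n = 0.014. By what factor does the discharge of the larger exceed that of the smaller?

Channel A: Flow area A = b·y = 1.91 × 0.571 = 1.091 m². Wetted perimeter P = b + 2y = 1.91 + 2×0.571 = 3.052 m. Hydraulic radius R = A/P = 1.091/3.052 = 0.3573 m. Q_A = (1/0.014)·1.091·0.3573^(2/3)·√0.0045 = 2.632 m³/s.
Channel B: For a circular section of diameter D = 2.31 m at depth y = 1.48 m, the central angle is θ = 2 arccos(1 − 2y/D) = 3.712 rad. Then A = (D²/8)(θ − sin θ) = 2.836 m² and P = Dθ/2 = 4.287 m. Hydraulic radius R = A/P = 2.836/4.287 = 0.6615 m. Q_B = (1/0.014)·2.836·0.6615^(2/3)·√0.0045 = 10.32 m³/s.
The larger discharge is 10.32 m³/s and the smaller is 2.632 m³/s; the ratio is 3.92.

3.92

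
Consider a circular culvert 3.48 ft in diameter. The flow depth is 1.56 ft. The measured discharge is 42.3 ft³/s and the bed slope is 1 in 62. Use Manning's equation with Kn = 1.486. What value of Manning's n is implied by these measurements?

For a circular section of diameter D = 3.48 ft at depth y = 1.56 ft, the central angle is θ = 2 arccos(1 − 2y/D) = 2.934 rad. Then A = (D²/8)(θ − sin θ) = 4.13 ft² and P = Dθ/2 = 5.106 ft.
Hydraulic radius R = A/P = 4.13/5.106 = 0.809 ft.
Rearranging Manning's equation: n = (1.486/Q) A R^(2/3) S^(1/2) = (1.486/42.3) × 4.13 × 0.809^(2/3) × √0.01613 = 0.016.

n = 0.016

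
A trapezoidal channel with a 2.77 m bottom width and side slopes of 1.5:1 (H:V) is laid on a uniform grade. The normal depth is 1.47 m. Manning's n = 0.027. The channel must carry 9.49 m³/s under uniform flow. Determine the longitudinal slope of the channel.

With bottom width b = 2.77 m and side slope z = 1.5: A = (b + zy)y = (2.77 + 1.5×1.47)×1.47 = 7.313 m²; P = b + 2y√(1+z²) = 2.77 + 2×1.47×1.803 = 8.07 m.
Hydraulic radius R = A/P = 7.313/8.07 = 0.9062 m.
From Manning's equation, S = [nQ / (1 A R^(2/3))]² = [0.027 × 9.49 / (1 × 7.313 × 0.9062^(2/3))]² = 0.0014.

S = 0.0014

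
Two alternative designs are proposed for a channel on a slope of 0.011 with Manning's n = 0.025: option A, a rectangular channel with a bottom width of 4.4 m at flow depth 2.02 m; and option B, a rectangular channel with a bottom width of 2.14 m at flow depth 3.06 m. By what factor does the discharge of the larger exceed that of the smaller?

1.64

Channel A: Flow area A = b·y = 4.4 × 2.02 = 8.888 m². Wetted perimeter P = b + 2y = 4.4 + 2×2.02 = 8.44 m. Hydraulic radius R = A/P = 8.888/8.44 = 1.053 m. Q_A = (1/0.025)·8.888·1.053^(2/3)·√0.011 = 38.6 m³/s.
Channel B: Flow area A = b·y = 2.14 × 3.06 = 6.548 m². Wetted perimeter P = b + 2y = 2.14 + 2×3.06 = 8.26 m. Hydraulic radius R = A/P = 6.548/8.26 = 0.7928 m. Q_B = (1/0.025)·6.548·0.7928^(2/3)·√0.011 = 23.53 m³/s.
The larger discharge is 38.6 m³/s and the smaller is 23.53 m³/s; the ratio is 1.64.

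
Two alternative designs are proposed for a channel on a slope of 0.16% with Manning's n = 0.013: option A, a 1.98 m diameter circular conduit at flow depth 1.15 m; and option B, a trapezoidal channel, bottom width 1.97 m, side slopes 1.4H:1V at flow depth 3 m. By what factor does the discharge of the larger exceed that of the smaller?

Channel A: For a circular section of diameter D = 1.98 m at depth y = 1.15 m, the central angle is θ = 2 arccos(1 − 2y/D) = 3.466 rad. Then A = (D²/8)(θ − sin θ) = 1.855 m² and P = Dθ/2 = 3.432 m. Hydraulic radius R = A/P = 1.855/3.432 = 0.5406 m. Q_A = (1/0.013)·1.855·0.5406^(2/3)·√0.0016 = 3.787 m³/s.
Channel B: With bottom width b = 1.97 m and side slope z = 1.4: A = (b + zy)y = (1.97 + 1.4×3)×3 = 18.51 m²; P = b + 2y√(1+z²) = 1.97 + 2×3×1.72 = 12.29 m. Hydraulic radius R = A/P = 18.51/12.29 = 1.506 m. Q_B = (1/0.013)·18.51·1.506^(2/3)·√0.0016 = 74.82 m³/s.
The larger discharge is 74.82 m³/s and the smaller is 3.787 m³/s; the ratio is 19.8.

19.8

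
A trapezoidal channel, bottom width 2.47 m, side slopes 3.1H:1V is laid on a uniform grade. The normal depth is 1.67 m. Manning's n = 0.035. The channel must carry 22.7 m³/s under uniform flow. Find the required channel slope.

With bottom width b = 2.47 m and side slope z = 3.1: A = (b + zy)y = (2.47 + 3.1×1.67)×1.67 = 12.77 m²; P = b + 2y√(1+z²) = 2.47 + 2×1.67×3.257 = 13.35 m.
Hydraulic radius R = A/P = 12.77/13.35 = 0.9566 m.
From Manning's equation, S = [nQ / (1 A R^(2/3))]² = [0.035 × 22.7 / (1 × 12.77 × 0.9566^(2/3))]² = 0.00411.

S = 0.00411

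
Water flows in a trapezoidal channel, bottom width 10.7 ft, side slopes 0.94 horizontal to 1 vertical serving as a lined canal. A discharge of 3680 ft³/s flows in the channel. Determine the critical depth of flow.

y_c = 11.2 ft

At critical depth, Q² T / (g A³) = 1, i.e. A³/T = Q²/g = 3680²/32.2 = 420600.
Trying y = 9.46 ft: A³/T = 223500 — short.
Trying y = 13.4 ft: A³/T = 847500 — over.
Trying y = 11.2 ft: A³/T = 423200 — matches.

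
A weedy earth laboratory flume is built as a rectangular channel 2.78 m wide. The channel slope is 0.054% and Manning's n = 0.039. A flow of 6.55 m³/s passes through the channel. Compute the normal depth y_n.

y_n = 3.89 m

Manning's equation rearranged: A R^(2/3) = nQ / (1·√S) = 0.039 × 6.55 / (√0.00054) = 10.99.
At y = 4.27 m: A R^(2/3) = 12.25 — too large.
At y = 2.94 m: A R^(2/3) = 7.864 — too small.
At y = 3.89 m: A R^(2/3) = 10.99 — close enough.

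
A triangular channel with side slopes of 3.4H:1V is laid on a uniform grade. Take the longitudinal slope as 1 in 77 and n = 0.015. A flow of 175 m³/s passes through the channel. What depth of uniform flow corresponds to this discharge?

y_n = 2.46 m

Manning's equation rearranged: A R^(2/3) = nQ / (1·√S) = 0.015 × 175 / (√0.01299) = 23.03.
Try y = 2.73 m: A R^(2/3) = 30.33 — high.
Try y = 1.95 m: A R^(2/3) = 12.37 — low.
Try y = 2.46 m: A R^(2/3) = 22.98 — ≈ 23.03.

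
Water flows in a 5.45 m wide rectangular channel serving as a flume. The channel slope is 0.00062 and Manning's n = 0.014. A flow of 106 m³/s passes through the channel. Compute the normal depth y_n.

y_n = 6.98 m

Manning's equation rearranged: A R^(2/3) = nQ / (1·√S) = 0.014 × 106 / (√0.00062) = 59.6.
At y = 7.74 m: A R^(2/3) = 67.31 — too large.
At y = 5.96 m: A R^(2/3) = 49.3 — too small.
At y = 6.98 m: A R^(2/3) = 59.58 — close enough.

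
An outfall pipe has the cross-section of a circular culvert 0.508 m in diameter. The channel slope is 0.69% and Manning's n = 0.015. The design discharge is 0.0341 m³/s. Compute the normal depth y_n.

Manning's equation rearranged: A R^(2/3) = nQ / (1·√S) = 0.015 × 0.0341 / (√0.0069) = 0.006158.
Try y = 0.144 m: A R^(2/3) = 0.008982 — too large.
Try y = 0.119 m: A R^(2/3) = 0.006163 — ≈ 0.006158.

y_n = 0.119 m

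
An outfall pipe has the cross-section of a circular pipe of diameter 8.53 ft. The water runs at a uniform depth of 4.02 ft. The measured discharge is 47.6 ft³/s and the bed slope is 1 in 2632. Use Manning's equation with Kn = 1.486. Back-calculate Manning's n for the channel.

For a circular section of diameter D = 8.53 ft at depth y = 4.02 ft, the central angle is θ = 2 arccos(1 − 2y/D) = 3.027 rad. Then A = (D²/8)(θ − sin θ) = 26.48 ft² and P = Dθ/2 = 12.91 ft.
Hydraulic radius R = A/P = 26.48/12.91 = 2.052 ft.
Rearranging Manning's equation: n = (1.486/Q) A R^(2/3) S^(1/2) = (1.486/47.6) × 26.48 × 2.052^(2/3) × √0.0003799 = 0.026.

n = 0.026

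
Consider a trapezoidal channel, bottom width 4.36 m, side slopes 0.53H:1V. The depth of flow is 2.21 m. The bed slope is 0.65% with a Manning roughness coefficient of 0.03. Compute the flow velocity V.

V = 3.21 m/s

With bottom width b = 4.36 m and side slope z = 0.53: A = (b + zy)y = (4.36 + 0.53×2.21)×2.21 = 12.22 m²; P = b + 2y√(1+z²) = 4.36 + 2×2.21×1.132 = 9.362 m.
Hydraulic radius R = A/P = 12.22/9.362 = 1.306 m.
From Manning's equation, V = (1/n) R^(2/3) S^(1/2) = (1/0.03) × 1.306^(2/3) × 0.0065^(1/2) = 3.21 m/s.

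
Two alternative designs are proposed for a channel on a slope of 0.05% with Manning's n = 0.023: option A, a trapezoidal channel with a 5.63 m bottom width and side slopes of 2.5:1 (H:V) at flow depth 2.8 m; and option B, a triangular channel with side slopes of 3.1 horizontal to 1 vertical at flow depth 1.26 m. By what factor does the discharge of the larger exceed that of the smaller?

Channel A: With bottom width b = 5.63 m and side slope z = 2.5: A = (b + zy)y = (5.63 + 2.5×2.8)×2.8 = 35.36 m²; P = b + 2y√(1+z²) = 5.63 + 2×2.8×2.693 = 20.71 m. Hydraulic radius R = A/P = 35.36/20.71 = 1.708 m. Q_A = (1/0.023)·35.36·1.708^(2/3)·√0.0005 = 49.12 m³/s.
Channel B: For a triangular section with side slope z = 3.1: A = zy² = 3.1×1.26² = 4.922 m²; P = 2y√(1+z²) = 2×1.26×3.257 = 8.208 m. Hydraulic radius R = A/P = 4.922/8.208 = 0.5996 m. Q_B = (1/0.023)·4.922·0.5996^(2/3)·√0.0005 = 3.402 m³/s.
The larger discharge is 49.12 m³/s and the smaller is 3.402 m³/s; the ratio is 14.4.

14.4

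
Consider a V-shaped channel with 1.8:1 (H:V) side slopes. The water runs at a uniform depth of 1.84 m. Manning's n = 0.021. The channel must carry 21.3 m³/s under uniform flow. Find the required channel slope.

S = 0.0072

For a triangular section with side slope z = 1.8: A = zy² = 1.8×1.84² = 6.094 m²; P = 2y√(1+z²) = 2×1.84×2.059 = 7.578 m.
Hydraulic radius R = A/P = 6.094/7.578 = 0.8042 m.
From Manning's equation, S = [nQ / (1 A R^(2/3))]² = [0.021 × 21.3 / (1 × 6.094 × 0.8042^(2/3))]² = 0.0072.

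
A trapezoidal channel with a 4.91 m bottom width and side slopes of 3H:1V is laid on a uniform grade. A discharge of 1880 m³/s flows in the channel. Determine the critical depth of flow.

At critical depth, Q² T / (g A³) = 1, i.e. A³/T = Q²/g = 1880²/9.81 = 360300.
Trying y = 11.2 m: A³/T = 1113000 — high.
Trying y = 7.69 m: A³/T = 195100 — low.
Trying y = 8.79 m: A³/T = 360600 — ≈ 360300.

y_c = 8.79 m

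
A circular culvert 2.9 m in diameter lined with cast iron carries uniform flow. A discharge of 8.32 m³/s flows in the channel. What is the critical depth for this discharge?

At critical depth, Q² T / (g A³) = 1, i.e. A³/T = Q²/g = 8.32²/9.81 = 7.056.
Trying y = 1.58 m: A³/T = 17.24 — over.
Trying y = 0.871 m: A³/T = 1.749 — short.
Trying y = 1.25 m: A³/T = 7.041 — matches.

y_c = 1.25 m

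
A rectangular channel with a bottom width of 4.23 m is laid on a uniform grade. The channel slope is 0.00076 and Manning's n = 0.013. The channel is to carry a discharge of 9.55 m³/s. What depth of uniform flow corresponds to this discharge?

y_n = 1.25 m

Manning's equation rearranged: A R^(2/3) = nQ / (1·√S) = 0.013 × 9.55 / (√0.00076) = 4.503.
Trying y = 1.48 m: A R^(2/3) = 5.708 — over.
Trying y = 1.25 m: A R^(2/3) = 4.502 — close enough.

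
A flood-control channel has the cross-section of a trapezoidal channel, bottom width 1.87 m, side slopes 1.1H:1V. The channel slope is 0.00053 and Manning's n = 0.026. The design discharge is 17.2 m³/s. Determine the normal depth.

Manning's equation rearranged: A R^(2/3) = nQ / (1·√S) = 0.026 × 17.2 / (√0.00053) = 19.43.
At y = 3.29 m: A R^(2/3) = 24.19 — too large.
At y = 2.46 m: A R^(2/3) = 12.89 — too small.
At y = 2.98 m: A R^(2/3) = 19.47 — matches.

y_n = 2.98 m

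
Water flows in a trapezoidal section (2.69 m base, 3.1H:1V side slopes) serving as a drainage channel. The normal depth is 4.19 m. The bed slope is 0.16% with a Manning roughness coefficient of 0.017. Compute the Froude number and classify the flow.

subcritical

With bottom width b = 2.69 m and side slope z = 3.1: A = (b + zy)y = (2.69 + 3.1×4.19)×4.19 = 65.7 m²; P = b + 2y√(1+z²) = 2.69 + 2×4.19×3.257 = 29.99 m.
Hydraulic radius R = A/P = 65.7/29.99 = 2.191 m.
V = (1/n) R^(2/3) √S = (1/0.017) × 2.191^(2/3) × √0.0016 = 3.969 m/s. Hydraulic depth D_h = A/T = 65.7/28.67 = 2.292 m.
Froude number Fr = V/√(g·D_h) = 3.969/√(9.81×2.292) = 0.837, which is less than 1, so the flow is subcritical.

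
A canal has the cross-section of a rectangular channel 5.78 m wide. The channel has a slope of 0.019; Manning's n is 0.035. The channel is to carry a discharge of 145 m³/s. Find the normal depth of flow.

Manning's equation rearranged: A R^(2/3) = nQ / (1·√S) = 0.035 × 145 / (√0.019) = 36.82.
At y = 3.44 m: A R^(2/3) = 26.87 — short.
At y = 4.4 m: A R^(2/3) = 36.85 — matches.

y_n = 4.4 m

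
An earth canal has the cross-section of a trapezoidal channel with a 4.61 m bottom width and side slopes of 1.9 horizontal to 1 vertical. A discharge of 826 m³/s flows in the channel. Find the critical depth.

y_c = 7.16 m

At critical depth, Q² T / (g A³) = 1, i.e. A³/T = Q²/g = 826²/9.81 = 69550.
At y = 4.98 m: A³/T = 14620 — too small.
At y = 8.82 m: A³/T = 175600 — too large.
At y = 7.16 m: A³/T = 69710 — close enough.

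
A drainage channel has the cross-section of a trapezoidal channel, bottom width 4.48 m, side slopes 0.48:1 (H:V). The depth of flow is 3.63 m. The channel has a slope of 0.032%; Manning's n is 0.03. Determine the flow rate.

Q = 19.9 m³/s

With bottom width b = 4.48 m and side slope z = 0.48: A = (b + zy)y = (4.48 + 0.48×3.63)×3.63 = 22.59 m²; P = b + 2y√(1+z²) = 4.48 + 2×3.63×1.109 = 12.53 m.
Hydraulic radius R = A/P = 22.59/12.53 = 1.802 m.
Manning's equation: Q = (1/n) A R^(2/3) S^(1/2) = (1/0.03) × 22.59 × 1.802^(2/3) × 0.00032^(1/2) = 19.9 m³/s.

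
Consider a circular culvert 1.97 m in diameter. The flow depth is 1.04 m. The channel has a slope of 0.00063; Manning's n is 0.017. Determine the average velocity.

For a circular section of diameter D = 1.97 m at depth y = 1.04 m, the central angle is θ = 2 arccos(1 − 2y/D) = 3.253 rad. Then A = (D²/8)(θ − sin θ) = 1.632 m² and P = Dθ/2 = 3.205 m.
Hydraulic radius R = A/P = 1.632/3.205 = 0.5094 m.
From Manning's equation, V = (1/n) R^(2/3) S^(1/2) = (1/0.017) × 0.5094^(2/3) × 0.00063^(1/2) = 0.942 m/s.

V = 0.942 m/s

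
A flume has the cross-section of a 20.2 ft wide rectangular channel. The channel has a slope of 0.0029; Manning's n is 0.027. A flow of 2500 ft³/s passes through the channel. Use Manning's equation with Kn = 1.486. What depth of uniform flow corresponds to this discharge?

Manning's equation rearranged: A R^(2/3) = nQ / (1.486·√S) = 0.027 × 2500 / (1.486 × √0.0029) = 843.5.
Try y = 10.8 ft: A R^(2/3) = 656.4 — low.
Try y = 16.3 ft: A R^(2/3) = 1116 — high.
Try y = 13.1 ft: A R^(2/3) = 844.7 — matches.

y_n = 13.1 ft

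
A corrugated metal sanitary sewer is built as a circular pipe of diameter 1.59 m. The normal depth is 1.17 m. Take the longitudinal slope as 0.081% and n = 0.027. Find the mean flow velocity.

For a circular section of diameter D = 1.59 m at depth y = 1.17 m, the central angle is θ = 2 arccos(1 − 2y/D) = 4.124 rad. Then A = (D²/8)(θ − sin θ) = 1.566 m² and P = Dθ/2 = 3.279 m.
Hydraulic radius R = A/P = 1.566/3.279 = 0.4777 m.
From Manning's equation, V = (1/n) R^(2/3) S^(1/2) = (1/0.027) × 0.4777^(2/3) × 0.00081^(1/2) = 0.644 m/s.

V = 0.644 m/s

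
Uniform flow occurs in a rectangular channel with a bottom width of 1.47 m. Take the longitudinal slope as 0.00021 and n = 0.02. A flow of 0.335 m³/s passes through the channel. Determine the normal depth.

Manning's equation rearranged: A R^(2/3) = nQ / (1·√S) = 0.02 × 0.335 / (√0.00021) = 0.4623.
Try y = 0.554 m: A R^(2/3) = 0.3777 — too small.
Try y = 0.721 m: A R^(2/3) = 0.5403 — too large.
Try y = 0.642 m: A R^(2/3) = 0.4621 — close enough.

y_n = 0.642 m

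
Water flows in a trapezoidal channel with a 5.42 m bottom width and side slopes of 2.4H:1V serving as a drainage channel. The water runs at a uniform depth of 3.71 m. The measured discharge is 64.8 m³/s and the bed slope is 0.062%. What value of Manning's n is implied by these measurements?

With bottom width b = 5.42 m and side slope z = 2.4: A = (b + zy)y = (5.42 + 2.4×3.71)×3.71 = 53.14 m²; P = b + 2y√(1+z²) = 5.42 + 2×3.71×2.6 = 24.71 m.
Hydraulic radius R = A/P = 53.14/24.71 = 2.15 m.
Rearranging Manning's equation: n = (1/Q) A R^(2/3) S^(1/2) = (1/64.8) × 53.14 × 2.15^(2/3) × √0.00062 = 0.034.

n = 0.034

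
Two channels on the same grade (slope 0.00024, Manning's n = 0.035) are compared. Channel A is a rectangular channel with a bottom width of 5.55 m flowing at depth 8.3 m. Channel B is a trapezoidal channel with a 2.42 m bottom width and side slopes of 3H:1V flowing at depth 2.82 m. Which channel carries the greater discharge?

channel A

Channel A: Flow area A = b·y = 5.55 × 8.3 = 46.07 m². Wetted perimeter P = b + 2y = 5.55 + 2×8.3 = 22.15 m. Hydraulic radius R = A/P = 46.07/22.15 = 2.08 m. Q_A = (1/0.035)·46.07·2.08^(2/3)·√0.00024 = 33.22 m³/s.
Channel B: With bottom width b = 2.42 m and side slope z = 3: A = (b + zy)y = (2.42 + 3×2.82)×2.82 = 30.68 m²; P = b + 2y√(1+z²) = 2.42 + 2×2.82×3.162 = 20.26 m. Hydraulic radius R = A/P = 30.68/20.26 = 1.515 m. Q_B = (1/0.035)·30.68·1.515^(2/3)·√0.00024 = 17.91 m³/s.
Q_A = 33.22 m³/s vs Q_B = 17.91 m³/s, so channel A carries more.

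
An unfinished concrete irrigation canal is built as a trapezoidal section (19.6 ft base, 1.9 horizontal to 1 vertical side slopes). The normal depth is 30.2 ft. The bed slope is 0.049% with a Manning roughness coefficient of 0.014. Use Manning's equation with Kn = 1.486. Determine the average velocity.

With bottom width b = 19.6 ft and side slope z = 1.9: A = (b + zy)y = (19.6 + 1.9×30.2)×30.2 = 2325 ft²; P = b + 2y√(1+z²) = 19.6 + 2×30.2×2.147 = 149.3 ft.
Hydraulic radius R = A/P = 2325/149.3 = 15.57 ft.
From Manning's equation, V = (1.486/n) R^(2/3) S^(1/2) = (1.486/0.014) × 15.57^(2/3) × 0.00049^(1/2) = 14.7 ft/s.

V = 14.7 ft/s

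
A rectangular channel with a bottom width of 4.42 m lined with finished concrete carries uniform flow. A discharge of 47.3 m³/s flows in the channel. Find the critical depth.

y_c = 2.27 m

For a rectangular channel, critical depth y_c = (q²/g)^(1/3) where q = Q/b = 47.3/4.42 = 10.7 m²/s.
So y_c = (10.7²/9.81)^(1/3) = 2.27 m.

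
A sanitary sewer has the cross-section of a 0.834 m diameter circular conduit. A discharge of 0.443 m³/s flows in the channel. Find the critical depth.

At critical depth, Q² T / (g A³) = 1, i.e. A³/T = Q²/g = 0.443²/9.81 = 0.02.
Try y = 0.335 m: A³/T = 0.01057 — short.
Try y = 0.476 m: A³/T = 0.04051 — over.
Try y = 0.396 m: A³/T = 0.02006 — ≈ 0.02.

y_c = 0.396 m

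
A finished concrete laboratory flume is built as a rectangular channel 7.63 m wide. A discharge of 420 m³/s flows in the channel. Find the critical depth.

For a rectangular channel, critical depth y_c = (q²/g)^(1/3) where q = Q/b = 420/7.63 = 55.05 m²/s.
So y_c = (55.05²/9.81)^(1/3) = 6.76 m.

y_c = 6.76 m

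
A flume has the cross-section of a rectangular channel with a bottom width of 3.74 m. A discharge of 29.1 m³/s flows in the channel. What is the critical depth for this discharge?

For a rectangular channel, critical depth y_c = (q²/g)^(1/3) where q = Q/b = 29.1/3.74 = 7.781 m²/s.
So y_c = (7.781²/9.81)^(1/3) = 1.83 m.

y_c = 1.83 m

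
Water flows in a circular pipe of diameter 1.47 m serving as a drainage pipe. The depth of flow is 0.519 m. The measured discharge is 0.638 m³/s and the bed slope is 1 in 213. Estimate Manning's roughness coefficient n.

For a circular section of diameter D = 1.47 m at depth y = 0.519 m, the central angle is θ = 2 arccos(1 − 2y/D) = 2.545 rad. Then A = (D²/8)(θ − sin θ) = 0.5357 m² and P = Dθ/2 = 1.871 m.
Hydraulic radius R = A/P = 0.5357/1.871 = 0.2864 m.
Rearranging Manning's equation: n = (1/Q) A R^(2/3) S^(1/2) = (1/0.638) × 0.5357 × 0.2864^(2/3) × √0.004695 = 0.025.

n = 0.025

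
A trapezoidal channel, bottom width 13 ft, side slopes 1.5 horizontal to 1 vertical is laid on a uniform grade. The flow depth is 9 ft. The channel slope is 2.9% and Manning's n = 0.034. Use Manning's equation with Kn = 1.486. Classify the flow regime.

supercritical

With bottom width b = 13 ft and side slope z = 1.5: A = (b + zy)y = (13 + 1.5×9)×9 = 238.5 ft²; P = b + 2y√(1+z²) = 13 + 2×9×1.803 = 45.45 ft.
Hydraulic radius R = A/P = 238.5/45.45 = 5.248 ft.
V = (1.486/n) R^(2/3) √S = (1.486/0.034) × 5.248^(2/3) × √0.029 = 22.48 ft/s. Hydraulic depth D_h = A/T = 238.5/40 = 5.963 ft.
Froude number Fr = V/√(g·D_h) = 22.48/√(32.2×5.963) = 1.62, which is greater than 1, so the flow is supercritical.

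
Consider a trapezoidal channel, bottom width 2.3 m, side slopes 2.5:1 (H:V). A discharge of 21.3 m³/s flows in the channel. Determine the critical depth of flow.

y_c = 1.33 m

At critical depth, Q² T / (g A³) = 1, i.e. A³/T = Q²/g = 21.3²/9.81 = 46.25.
At y = 0.96 m: A³/T = 12.94 — low.
At y = 1.33 m: A³/T = 46.78 — ≈ 46.25.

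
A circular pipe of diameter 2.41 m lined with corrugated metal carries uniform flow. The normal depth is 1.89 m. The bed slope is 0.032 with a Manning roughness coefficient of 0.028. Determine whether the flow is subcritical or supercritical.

supercritical

For a circular section of diameter D = 2.41 m at depth y = 1.89 m, the central angle is θ = 2 arccos(1 − 2y/D) = 4.351 rad. Then A = (D²/8)(θ − sin θ) = 3.838 m² and P = Dθ/2 = 5.243 m.
Hydraulic radius R = A/P = 3.838/5.243 = 0.732 m.
V = (1/n) R^(2/3) √S = (1/0.028) × 0.732^(2/3) × √0.032 = 5.189 m/s. Hydraulic depth D_h = A/T = 3.838/1.983 = 1.936 m.
Froude number Fr = V/√(g·D_h) = 5.189/√(9.81×1.936) = 1.19, which is greater than 1, so the flow is supercritical.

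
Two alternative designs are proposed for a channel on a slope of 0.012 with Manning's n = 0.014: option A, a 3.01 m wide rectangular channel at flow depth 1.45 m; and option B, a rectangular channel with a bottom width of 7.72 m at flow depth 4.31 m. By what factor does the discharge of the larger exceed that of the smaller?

Channel A: Flow area A = b·y = 3.01 × 1.45 = 4.364 m². Wetted perimeter P = b + 2y = 3.01 + 2×1.45 = 5.91 m. Hydraulic radius R = A/P = 4.364/5.91 = 0.7385 m. Q_A = (1/0.014)·4.364·0.7385^(2/3)·√0.012 = 27.9 m³/s.
Channel B: Flow area A = b·y = 7.72 × 4.31 = 33.27 m². Wetted perimeter P = b + 2y = 7.72 + 2×4.31 = 16.34 m. Hydraulic radius R = A/P = 33.27/16.34 = 2.036 m. Q_B = (1/0.014)·33.27·2.036^(2/3)·√0.012 = 418.3 m³/s.
The larger discharge is 418.3 m³/s and the smaller is 27.9 m³/s; the ratio is 15.

15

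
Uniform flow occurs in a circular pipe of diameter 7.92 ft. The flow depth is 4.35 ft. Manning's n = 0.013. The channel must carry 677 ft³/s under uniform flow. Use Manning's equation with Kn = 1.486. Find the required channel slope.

For a circular section of diameter D = 7.92 ft at depth y = 4.35 ft, the central angle is θ = 2 arccos(1 − 2y/D) = 3.339 rad. Then A = (D²/8)(θ − sin θ) = 27.72 ft² and P = Dθ/2 = 13.22 ft.
Hydraulic radius R = A/P = 27.72/13.22 = 2.096 ft.
From Manning's equation, S = [nQ / (1.486 A R^(2/3))]² = [0.013 × 677 / (1.486 × 27.72 × 2.096^(2/3))]² = 0.017.

S = 0.017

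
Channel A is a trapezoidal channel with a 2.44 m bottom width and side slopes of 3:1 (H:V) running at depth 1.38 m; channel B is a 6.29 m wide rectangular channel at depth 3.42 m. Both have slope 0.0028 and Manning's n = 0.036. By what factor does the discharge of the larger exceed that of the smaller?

3.78

Channel A: With bottom width b = 2.44 m and side slope z = 3: A = (b + zy)y = (2.44 + 3×1.38)×1.38 = 9.08 m²; P = b + 2y√(1+z²) = 2.44 + 2×1.38×3.162 = 11.17 m. Hydraulic radius R = A/P = 9.08/11.17 = 0.8131 m. Q_A = (1/0.036)·9.08·0.8131^(2/3)·√0.0028 = 11.63 m³/s.
Channel B: Flow area A = b·y = 6.29 × 3.42 = 21.51 m². Wetted perimeter P = b + 2y = 6.29 + 2×3.42 = 13.13 m. Hydraulic radius R = A/P = 21.51/13.13 = 1.638 m. Q_B = (1/0.036)·21.51·1.638^(2/3)·√0.0028 = 43.94 m³/s.
The larger discharge is 43.94 m³/s and the smaller is 11.63 m³/s; the ratio is 3.78.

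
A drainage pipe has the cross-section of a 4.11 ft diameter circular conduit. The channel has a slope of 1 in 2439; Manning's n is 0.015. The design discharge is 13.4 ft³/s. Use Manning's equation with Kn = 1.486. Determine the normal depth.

Manning's equation rearranged: A R^(2/3) = nQ / (1.486·√S) = 0.015 × 13.4 / (1.486 × √0.00041) = 6.68.
At y = 2.61 ft: A R^(2/3) = 9.88 — high.
At y = 2.04 ft: A R^(2/3) = 6.671 — ≈ 6.68.

y_n = 2.04 ft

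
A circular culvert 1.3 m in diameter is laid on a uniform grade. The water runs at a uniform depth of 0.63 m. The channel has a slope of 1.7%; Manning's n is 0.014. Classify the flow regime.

For a circular section of diameter D = 1.3 m at depth y = 0.63 m, the central angle is θ = 2 arccos(1 − 2y/D) = 3.08 rad. Then A = (D²/8)(θ − sin θ) = 0.6377 m² and P = Dθ/2 = 2.002 m.
Hydraulic radius R = A/P = 0.6377/2.002 = 0.3185 m.
V = (1/n) R^(2/3) √S = (1/0.014) × 0.3185^(2/3) × √0.017 = 4.344 m/s. Hydraulic depth D_h = A/T = 0.6377/1.299 = 0.4907 m.
Froude number Fr = V/√(g·D_h) = 4.344/√(9.81×0.4907) = 1.98, which is greater than 1, so the flow is supercritical.

supercritical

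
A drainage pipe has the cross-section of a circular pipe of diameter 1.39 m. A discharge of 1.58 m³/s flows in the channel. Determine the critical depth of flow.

At critical depth, Q² T / (g A³) = 1, i.e. A³/T = Q²/g = 1.58²/9.81 = 0.2545.
Trying y = 0.554 m: A³/T = 0.1319 — low.
Trying y = 0.791 m: A³/T = 0.5151 — high.
Trying y = 0.658 m: A³/T = 0.255 — close enough.

y_c = 0.658 m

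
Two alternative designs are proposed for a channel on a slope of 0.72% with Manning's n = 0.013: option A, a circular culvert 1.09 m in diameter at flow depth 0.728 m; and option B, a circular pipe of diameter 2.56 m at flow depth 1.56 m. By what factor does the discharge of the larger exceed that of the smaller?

Channel A: For a circular section of diameter D = 1.09 m at depth y = 0.728 m, the central angle is θ = 2 arccos(1 − 2y/D) = 3.826 rad. Then A = (D²/8)(θ − sin θ) = 0.6622 m² and P = Dθ/2 = 2.085 m. Hydraulic radius R = A/P = 0.6622/2.085 = 0.3175 m. Q_A = (1/0.013)·0.6622·0.3175^(2/3)·√0.0072 = 2.012 m³/s.
Channel B: For a circular section of diameter D = 2.56 m at depth y = 1.56 m, the central angle is θ = 2 arccos(1 − 2y/D) = 3.583 rad. Then A = (D²/8)(θ − sin θ) = 3.285 m² and P = Dθ/2 = 4.586 m. Hydraulic radius R = A/P = 3.285/4.586 = 0.7163 m. Q_B = (1/0.013)·3.285·0.7163^(2/3)·√0.0072 = 17.16 m³/s.
The larger discharge is 17.16 m³/s and the smaller is 2.012 m³/s; the ratio is 8.53.

8.53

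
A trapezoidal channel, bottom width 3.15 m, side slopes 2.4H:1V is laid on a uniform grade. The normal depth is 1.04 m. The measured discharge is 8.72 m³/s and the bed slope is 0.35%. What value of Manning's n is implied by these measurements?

n = 0.031

With bottom width b = 3.15 m and side slope z = 2.4: A = (b + zy)y = (3.15 + 2.4×1.04)×1.04 = 5.872 m²; P = b + 2y√(1+z²) = 3.15 + 2×1.04×2.6 = 8.558 m.
Hydraulic radius R = A/P = 5.872/8.558 = 0.6861 m.
Rearranging Manning's equation: n = (1/Q) A R^(2/3) S^(1/2) = (1/8.72) × 5.872 × 0.6861^(2/3) × √0.0035 = 0.031.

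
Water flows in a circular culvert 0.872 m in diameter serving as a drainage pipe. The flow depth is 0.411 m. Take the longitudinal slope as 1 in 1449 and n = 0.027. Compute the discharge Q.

For a circular section of diameter D = 0.872 m at depth y = 0.411 m, the central angle is θ = 2 arccos(1 − 2y/D) = 3.027 rad. Then A = (D²/8)(θ − sin θ) = 0.2768 m² and P = Dθ/2 = 1.32 m.
Hydraulic radius R = A/P = 0.2768/1.32 = 0.2098 m.
Manning's equation: Q = (1/n) A R^(2/3) S^(1/2) = (1/0.027) × 0.2768 × 0.2098^(2/3) × 0.0006901^(1/2) = 0.0951 m³/s.

Q = 0.0951 m³/s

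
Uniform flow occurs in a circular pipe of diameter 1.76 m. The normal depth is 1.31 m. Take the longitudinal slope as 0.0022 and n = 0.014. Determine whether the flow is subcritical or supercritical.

subcritical

For a circular section of diameter D = 1.76 m at depth y = 1.31 m, the central angle is θ = 2 arccos(1 − 2y/D) = 4.163 rad. Then A = (D²/8)(θ − sin θ) = 1.942 m² and P = Dθ/2 = 3.663 m.
Hydraulic radius R = A/P = 1.942/3.663 = 0.5301 m.
V = (1/n) R^(2/3) √S = (1/0.014) × 0.5301^(2/3) × √0.0022 = 2.195 m/s. Hydraulic depth D_h = A/T = 1.942/1.536 = 1.265 m.
Froude number Fr = V/√(g·D_h) = 2.195/√(9.81×1.265) = 0.623, which is less than 1, so the flow is subcritical.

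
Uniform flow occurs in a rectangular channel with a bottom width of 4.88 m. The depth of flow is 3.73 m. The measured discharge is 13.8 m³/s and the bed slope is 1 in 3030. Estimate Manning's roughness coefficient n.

Flow area A = b·y = 4.88 × 3.73 = 18.2 m². Wetted perimeter P = b + 2y = 4.88 + 2×3.73 = 12.34 m.
Hydraulic radius R = A/P = 18.2/12.34 = 1.475 m.
Rearranging Manning's equation: n = (1/Q) A R^(2/3) S^(1/2) = (1/13.8) × 18.2 × 1.475^(2/3) × √0.00033 = 0.0311.

n = 0.0311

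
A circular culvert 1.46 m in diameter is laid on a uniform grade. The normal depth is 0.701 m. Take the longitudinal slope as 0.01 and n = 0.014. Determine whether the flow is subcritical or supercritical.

supercritical

For a circular section of diameter D = 1.46 m at depth y = 0.701 m, the central angle is θ = 2 arccos(1 − 2y/D) = 3.062 rad. Then A = (D²/8)(θ − sin θ) = 0.7947 m² and P = Dθ/2 = 2.235 m.
Hydraulic radius R = A/P = 0.7947/2.235 = 0.3555 m.
V = (1/n) R^(2/3) √S = (1/0.014) × 0.3555^(2/3) × √0.01 = 3.585 m/s. Hydraulic depth D_h = A/T = 0.7947/1.459 = 0.5448 m.
Froude number Fr = V/√(g·D_h) = 3.585/√(9.81×0.5448) = 1.55, which is greater than 1, so the flow is supercritical.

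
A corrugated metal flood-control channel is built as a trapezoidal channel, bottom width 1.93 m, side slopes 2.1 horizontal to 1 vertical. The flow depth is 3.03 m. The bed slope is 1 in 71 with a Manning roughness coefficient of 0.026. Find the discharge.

Q = 155 m³/s

With bottom width b = 1.93 m and side slope z = 2.1: A = (b + zy)y = (1.93 + 2.1×3.03)×3.03 = 25.13 m²; P = b + 2y√(1+z²) = 1.93 + 2×3.03×2.326 = 16.03 m.
Hydraulic radius R = A/P = 25.13/16.03 = 1.568 m.
Manning's equation: Q = (1/n) A R^(2/3) S^(1/2) = (1/0.026) × 25.13 × 1.568^(2/3) × 0.01408^(1/2) = 155 m³/s.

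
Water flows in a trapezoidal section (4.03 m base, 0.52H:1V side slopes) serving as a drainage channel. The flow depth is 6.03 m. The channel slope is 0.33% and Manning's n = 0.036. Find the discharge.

With bottom width b = 4.03 m and side slope z = 0.52: A = (b + zy)y = (4.03 + 0.52×6.03)×6.03 = 43.21 m²; P = b + 2y√(1+z²) = 4.03 + 2×6.03×1.127 = 17.62 m.
Hydraulic radius R = A/P = 43.21/17.62 = 2.452 m.
Manning's equation: Q = (1/n) A R^(2/3) S^(1/2) = (1/0.036) × 43.21 × 2.452^(2/3) × 0.0033^(1/2) = 125 m³/s.

Q = 125 m³/s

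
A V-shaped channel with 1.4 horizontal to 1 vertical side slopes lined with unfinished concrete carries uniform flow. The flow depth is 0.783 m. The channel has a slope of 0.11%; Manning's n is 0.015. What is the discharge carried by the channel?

For a triangular section with side slope z = 1.4: A = zy² = 1.4×0.783² = 0.8583 m²; P = 2y√(1+z²) = 2×0.783×1.72 = 2.694 m.
Hydraulic radius R = A/P = 0.8583/2.694 = 0.3186 m.
Manning's equation: Q = (1/n) A R^(2/3) S^(1/2) = (1/0.015) × 0.8583 × 0.3186^(2/3) × 0.0011^(1/2) = 0.885 m³/s.

Q = 0.885 m³/s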